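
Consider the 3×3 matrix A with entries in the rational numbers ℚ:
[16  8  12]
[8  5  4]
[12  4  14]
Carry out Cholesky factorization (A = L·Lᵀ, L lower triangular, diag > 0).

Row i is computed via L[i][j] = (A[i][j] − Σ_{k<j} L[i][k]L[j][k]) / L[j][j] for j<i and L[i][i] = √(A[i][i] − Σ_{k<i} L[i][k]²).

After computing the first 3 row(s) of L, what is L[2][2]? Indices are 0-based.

Step 1: L[0][0] = √(16) = 4.
  L[1][0] = (8) / L[0][0] = 2.
Step 2: L[1][1] = √(1) = 1.
  L[2][0] = (12) / L[0][0] = 3.
  L[2][1] = (-2) / L[1][1] = -2.
Step 3: L[2][2] = √(1) = 1.

L[2][2] = 1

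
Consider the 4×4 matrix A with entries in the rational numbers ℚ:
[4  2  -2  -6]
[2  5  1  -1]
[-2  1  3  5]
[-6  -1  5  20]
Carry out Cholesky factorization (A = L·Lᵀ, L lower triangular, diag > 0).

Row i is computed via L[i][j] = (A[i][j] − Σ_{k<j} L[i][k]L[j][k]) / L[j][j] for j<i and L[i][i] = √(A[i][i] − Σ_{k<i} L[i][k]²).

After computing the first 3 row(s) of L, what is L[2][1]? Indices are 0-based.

L[2][1] = 1

Step 1: L[0][0] = √(4) = 2.
  L[1][0] = (2) / L[0][0] = 1.
Step 2: L[1][1] = √(4) = 2.
  L[2][0] = (-2) / L[0][0] = -1.
  L[2][1] = (2) / L[1][1] = 1.
Step 3: L[2][2] = √(1) = 1.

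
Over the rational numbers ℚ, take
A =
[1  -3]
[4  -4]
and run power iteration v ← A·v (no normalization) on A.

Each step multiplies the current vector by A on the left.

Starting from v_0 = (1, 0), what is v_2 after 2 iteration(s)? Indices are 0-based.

v_2 = (-11, -12)

v_0 = (1, 0).
v_1 = A·v_0 = (1, 4).
v_2 = A·v_1 = (-11, -12).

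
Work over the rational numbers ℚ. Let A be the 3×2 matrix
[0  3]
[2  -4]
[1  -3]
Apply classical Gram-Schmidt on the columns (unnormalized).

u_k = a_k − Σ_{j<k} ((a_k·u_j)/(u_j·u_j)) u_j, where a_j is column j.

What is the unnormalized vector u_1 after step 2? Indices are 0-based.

u_1 = (3, 2/5, -4/5)

Step 1: u_0 = a_0 = (0, 2, 1).
Step 2: u_1 = a_1 − (-11/5)·u_0 = (3, 2/5, -4/5).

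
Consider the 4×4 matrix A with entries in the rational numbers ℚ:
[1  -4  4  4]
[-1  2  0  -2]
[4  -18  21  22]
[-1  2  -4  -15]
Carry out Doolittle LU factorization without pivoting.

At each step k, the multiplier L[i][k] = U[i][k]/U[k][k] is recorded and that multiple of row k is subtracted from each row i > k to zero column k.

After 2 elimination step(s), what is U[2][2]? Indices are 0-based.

U[2][2] = 1

[col 0] pivot 1
  R1 -= -1*R0 → (0, -2, 4, 2)  (L[1][0] := -1)
  R2 -= 4*R0 → (0, -2, 5, 6)  (L[2][0] := 4)
  R3 -= -1*R0 → (0, -2, 0, -11)  (L[3][0] := -1)
[col 1] pivot -2
  R2 -= 1*R1 → (0, 0, 1, 4)  (L[2][1] := 1)
  R3 -= 1*R1 → (0, 0, -4, -13)  (L[3][1] := 1)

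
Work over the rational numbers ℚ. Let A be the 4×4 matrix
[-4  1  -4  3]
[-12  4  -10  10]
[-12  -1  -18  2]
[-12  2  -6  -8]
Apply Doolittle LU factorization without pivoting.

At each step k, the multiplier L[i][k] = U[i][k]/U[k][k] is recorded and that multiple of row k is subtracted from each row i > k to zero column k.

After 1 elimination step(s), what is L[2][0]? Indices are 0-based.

L[2][0] = 3

[col 0] pivot -4
  R1 -= 3*R0 → (0, 1, 2, 1)  (L[1][0] := 3)
  R2 -= 3*R0 → (0, -4, -6, -7)  (L[2][0] := 3)
  R3 -= 3*R0 → (0, -1, 6, -17)  (L[3][0] := 3)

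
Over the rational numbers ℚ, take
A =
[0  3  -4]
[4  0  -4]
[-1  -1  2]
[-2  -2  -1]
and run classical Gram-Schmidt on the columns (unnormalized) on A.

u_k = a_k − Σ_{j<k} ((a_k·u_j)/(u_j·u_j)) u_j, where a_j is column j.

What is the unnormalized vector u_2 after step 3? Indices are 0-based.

Step 1: u_0 = a_0 = (0, 4, -1, -2).
Step 2: u_1 = a_1 − (5/21)·u_0 = (3, -20/21, -16/21, -32/21).
Step 3: u_2 = a_2 − (-16/21)·u_0 − (-172/269)·u_1 = (-560/269, -420/269, 202/269, -941/269).

u_2 = (-560/269, -420/269, 202/269, -941/269)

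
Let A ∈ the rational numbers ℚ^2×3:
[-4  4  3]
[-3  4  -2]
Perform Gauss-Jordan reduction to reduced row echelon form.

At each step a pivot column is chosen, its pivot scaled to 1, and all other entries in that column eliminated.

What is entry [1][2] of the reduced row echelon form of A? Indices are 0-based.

M[1][2] = -17/4

step 1: normalize row 0 (÷-4) = (1, -1, -3/4)
  row 1: subtract -3×row0 = (0, 1, -17/4)
step 2: normalize row 1 (÷1) = (0, 1, -17/4)
  row 0: subtract -1×row1 = (1, 0, -5)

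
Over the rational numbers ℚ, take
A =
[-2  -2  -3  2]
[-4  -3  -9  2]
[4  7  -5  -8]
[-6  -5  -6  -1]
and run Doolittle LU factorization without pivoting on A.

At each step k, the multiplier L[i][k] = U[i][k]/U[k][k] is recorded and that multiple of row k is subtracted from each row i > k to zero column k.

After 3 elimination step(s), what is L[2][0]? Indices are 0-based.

Step 1: pivot at (0,0) is -2.
  row1 ← row1 − (2)·row0  ⇒  L[1][0]=2, U row1=(0, 1, -3, -2)
  row2 ← row2 − (-2)·row0  ⇒  L[2][0]=-2, U row2=(0, 3, -11, -4)
  row3 ← row3 − (3)·row0  ⇒  L[3][0]=3, U row3=(0, 1, 3, -7)
Step 2: pivot at (1,1) is 1.
  row2 ← row2 − (3)·row1  ⇒  L[2][1]=3, U row2=(0, 0, -2, 2)
  row3 ← row3 − (1)·row1  ⇒  L[3][1]=1, U row3=(0, 0, 6, -5)
Step 3: pivot at (2,2) is -2.
  row3 ← row3 − (-3)·row2  ⇒  L[3][2]=-3, U row3=(0, 0, 0, 1)

L[2][0] = -2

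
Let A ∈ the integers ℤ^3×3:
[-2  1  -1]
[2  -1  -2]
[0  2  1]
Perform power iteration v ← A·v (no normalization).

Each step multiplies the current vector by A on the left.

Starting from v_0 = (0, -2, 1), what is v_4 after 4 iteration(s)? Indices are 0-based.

v_0 = (0, -2, 1).
v_1 = A·v_0 = (-3, 0, -3).
v_2 = A·v_1 = (9, 0, -3).
v_3 = A·v_2 = (-15, 24, -3).
v_4 = A·v_3 = (57, -48, 45).

v_4 = (57, -48, 45)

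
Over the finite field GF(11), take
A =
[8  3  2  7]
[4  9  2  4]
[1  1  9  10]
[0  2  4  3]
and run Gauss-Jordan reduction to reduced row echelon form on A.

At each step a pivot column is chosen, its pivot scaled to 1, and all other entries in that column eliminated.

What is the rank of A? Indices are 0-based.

pivot(0,0)=8: scale R0 → (1, 10, 3, 5)
  clear (1,0): R1 −= (4)R0 → (0, 2, 1, 6)
  clear (2,0): R2 −= (1)R0 → (0, 2, 6, 5)
pivot(1,1)=2: scale R1 → (0, 1, 6, 3)
  clear (0,1): R0 −= (10)R1 → (1, 0, 9, 8)
  clear (2,1): R2 −= (2)R1 → (0, 0, 5, 10)
  clear (3,1): R3 −= (2)R1 → (0, 0, 3, 8)
pivot(2,2)=5: scale R2 → (0, 0, 1, 2)
  clear (0,2): R0 −= (9)R2 → (1, 0, 0, 1)
  clear (1,2): R1 −= (6)R2 → (0, 1, 0, 2)
  clear (3,2): R3 −= (3)R2 → (0, 0, 0, 2)
pivot(3,3)=2: scale R3 → (0, 0, 0, 1)
  clear (0,3): R0 −= (1)R3 → (1, 0, 0, 0)
  clear (1,3): R1 −= (2)R3 → (0, 1, 0, 0)
  clear (2,3): R2 −= (2)R3 → (0, 0, 1, 0)

rank = 4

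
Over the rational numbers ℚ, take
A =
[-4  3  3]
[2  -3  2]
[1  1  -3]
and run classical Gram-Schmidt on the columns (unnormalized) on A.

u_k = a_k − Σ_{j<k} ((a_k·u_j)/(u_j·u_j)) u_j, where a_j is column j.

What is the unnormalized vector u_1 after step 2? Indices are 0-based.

Step 1: u_0 = a_0 = (-4, 2, 1).
Step 2: u_1 = a_1 − (-17/21)·u_0 = (-5/21, -29/21, 38/21).

u_1 = (-5/21, -29/21, 38/21)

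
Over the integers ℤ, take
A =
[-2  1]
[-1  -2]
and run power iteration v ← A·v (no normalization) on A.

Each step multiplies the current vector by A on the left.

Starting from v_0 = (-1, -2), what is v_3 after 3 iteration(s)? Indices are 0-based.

v_3 = (-20, 15)

v_0 = (-1, -2).
v_1 = A·v_0 = (0, 5).
v_2 = A·v_1 = (5, -10).
v_3 = A·v_2 = (-20, 15).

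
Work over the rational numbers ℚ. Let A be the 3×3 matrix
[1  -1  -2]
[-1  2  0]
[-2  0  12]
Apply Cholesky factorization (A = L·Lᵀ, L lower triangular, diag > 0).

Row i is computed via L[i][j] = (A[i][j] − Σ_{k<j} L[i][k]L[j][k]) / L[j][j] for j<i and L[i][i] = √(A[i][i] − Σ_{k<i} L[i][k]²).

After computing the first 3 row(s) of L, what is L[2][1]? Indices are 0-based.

Step 1: L[0][0] = √(1) = 1.
  L[1][0] = (-1) / L[0][0] = -1.
Step 2: L[1][1] = √(1) = 1.
  L[2][0] = (-2) / L[0][0] = -2.
  L[2][1] = (-2) / L[1][1] = -2.
Step 3: L[2][2] = √(4) = 2.

L[2][1] = -2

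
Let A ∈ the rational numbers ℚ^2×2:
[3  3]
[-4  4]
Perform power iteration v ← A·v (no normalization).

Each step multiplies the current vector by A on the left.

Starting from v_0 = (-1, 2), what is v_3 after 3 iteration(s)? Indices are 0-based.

v_3 = (243, -36)

v_0 = (-1, 2).
v_1 = A·v_0 = (3, 12).
v_2 = A·v_1 = (45, 36).
v_3 = A·v_2 = (243, -36).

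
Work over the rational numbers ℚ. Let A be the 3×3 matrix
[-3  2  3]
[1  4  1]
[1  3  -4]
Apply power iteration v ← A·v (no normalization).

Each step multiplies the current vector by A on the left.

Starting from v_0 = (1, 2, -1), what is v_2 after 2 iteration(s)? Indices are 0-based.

v_0 = (1, 2, -1).
v_1 = A·v_0 = (-2, 8, 11).
v_2 = A·v_1 = (55, 41, -22).

v_2 = (55, 41, -22)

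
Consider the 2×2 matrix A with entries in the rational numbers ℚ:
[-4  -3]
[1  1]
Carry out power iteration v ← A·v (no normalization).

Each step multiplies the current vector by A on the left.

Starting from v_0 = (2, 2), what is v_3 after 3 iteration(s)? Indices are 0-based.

v_0 = (2, 2).
v_1 = A·v_0 = (-14, 4).
v_2 = A·v_1 = (44, -10).
v_3 = A·v_2 = (-146, 34).

v_3 = (-146, 34)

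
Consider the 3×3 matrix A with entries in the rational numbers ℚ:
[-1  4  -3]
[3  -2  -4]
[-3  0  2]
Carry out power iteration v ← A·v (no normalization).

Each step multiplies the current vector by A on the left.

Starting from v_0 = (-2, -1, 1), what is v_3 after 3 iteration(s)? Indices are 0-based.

v_3 = (-166, -215, 215)

v_0 = (-2, -1, 1).
v_1 = A·v_0 = (-5, -8, 8).
v_2 = A·v_1 = (-51, -31, 31).
v_3 = A·v_2 = (-166, -215, 215).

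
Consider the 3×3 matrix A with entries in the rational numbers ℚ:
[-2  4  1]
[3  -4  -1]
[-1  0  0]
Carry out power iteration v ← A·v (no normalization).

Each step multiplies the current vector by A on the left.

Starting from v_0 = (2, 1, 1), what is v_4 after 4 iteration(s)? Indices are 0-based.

v_4 = (-18, 21, -3)

v_0 = (2, 1, 1).
v_1 = A·v_0 = (1, 1, -2).
v_2 = A·v_1 = (0, 1, -1).
v_3 = A·v_2 = (3, -3, 0).
v_4 = A·v_3 = (-18, 21, -3).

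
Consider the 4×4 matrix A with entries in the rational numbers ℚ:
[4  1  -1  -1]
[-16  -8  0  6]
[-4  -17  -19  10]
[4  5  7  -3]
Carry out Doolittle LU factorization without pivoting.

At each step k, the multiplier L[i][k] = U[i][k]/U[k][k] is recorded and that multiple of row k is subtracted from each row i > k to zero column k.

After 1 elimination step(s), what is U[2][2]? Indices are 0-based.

Step 1: pivot at (0,0) is 4.
  row1 ← row1 − (-4)·row0  ⇒  L[1][0]=-4, U row1=(0, -4, -4, 2)
  row2 ← row2 − (-1)·row0  ⇒  L[2][0]=-1, U row2=(0, -16, -20, 9)
  row3 ← row3 − (1)·row0  ⇒  L[3][0]=1, U row3=(0, 4, 8, -2)

U[2][2] = -20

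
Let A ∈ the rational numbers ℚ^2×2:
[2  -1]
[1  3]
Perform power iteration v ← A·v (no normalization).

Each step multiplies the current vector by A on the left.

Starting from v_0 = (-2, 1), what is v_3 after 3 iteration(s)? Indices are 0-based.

v_0 = (-2, 1).
v_1 = A·v_0 = (-5, 1).
v_2 = A·v_1 = (-11, -2).
v_3 = A·v_2 = (-20, -17).

v_3 = (-20, -17)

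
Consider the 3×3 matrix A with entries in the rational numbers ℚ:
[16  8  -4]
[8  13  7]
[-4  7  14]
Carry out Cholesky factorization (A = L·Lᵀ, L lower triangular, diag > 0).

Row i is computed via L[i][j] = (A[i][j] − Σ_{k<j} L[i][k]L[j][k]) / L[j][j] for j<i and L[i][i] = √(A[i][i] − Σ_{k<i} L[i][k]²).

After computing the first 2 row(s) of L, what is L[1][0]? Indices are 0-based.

L[1][0] = 2

Step 1: L[0][0] = √(16) = 4.
  L[1][0] = (8) / L[0][0] = 2.
Step 2: L[1][1] = √(9) = 3.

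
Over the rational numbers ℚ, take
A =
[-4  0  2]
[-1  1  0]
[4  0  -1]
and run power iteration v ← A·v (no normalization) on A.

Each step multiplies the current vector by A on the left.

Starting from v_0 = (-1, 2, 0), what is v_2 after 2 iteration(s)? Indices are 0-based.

v_2 = (-24, -1, 20)

v_0 = (-1, 2, 0).
v_1 = A·v_0 = (4, 3, -4).
v_2 = A·v_1 = (-24, -1, 20).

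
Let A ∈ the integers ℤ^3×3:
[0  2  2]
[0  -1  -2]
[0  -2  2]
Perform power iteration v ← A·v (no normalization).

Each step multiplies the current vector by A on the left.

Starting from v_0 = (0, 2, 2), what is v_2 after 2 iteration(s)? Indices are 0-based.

v_0 = (0, 2, 2).
v_1 = A·v_0 = (8, -6, 0).
v_2 = A·v_1 = (-12, 6, 12).

v_2 = (-12, 6, 12)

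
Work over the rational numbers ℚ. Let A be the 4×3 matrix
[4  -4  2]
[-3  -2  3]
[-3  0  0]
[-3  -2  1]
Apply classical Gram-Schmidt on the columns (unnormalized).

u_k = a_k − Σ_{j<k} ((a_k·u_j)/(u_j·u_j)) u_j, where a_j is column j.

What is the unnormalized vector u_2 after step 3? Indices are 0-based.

Step 1: u_0 = a_0 = (4, -3, -3, -3).
Step 2: u_1 = a_1 − (-4/43)·u_0 = (-156/43, -98/43, -12/43, -98/43).
Step 3: u_2 = a_2 − (-4/43)·u_0 − (-88/127)·u_1 = (-18/127, 145/127, -60/127, -109/127).

u_2 = (-18/127, 145/127, -60/127, -109/127)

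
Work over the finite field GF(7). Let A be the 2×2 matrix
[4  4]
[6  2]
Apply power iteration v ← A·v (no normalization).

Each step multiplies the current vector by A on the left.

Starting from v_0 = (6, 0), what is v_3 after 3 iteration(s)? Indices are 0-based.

v_0 = (6, 0).
v_1 = A·v_0 = (3, 1).
v_2 = A·v_1 = (2, 6).
v_3 = A·v_2 = (4, 3).

v_3 = (4, 3)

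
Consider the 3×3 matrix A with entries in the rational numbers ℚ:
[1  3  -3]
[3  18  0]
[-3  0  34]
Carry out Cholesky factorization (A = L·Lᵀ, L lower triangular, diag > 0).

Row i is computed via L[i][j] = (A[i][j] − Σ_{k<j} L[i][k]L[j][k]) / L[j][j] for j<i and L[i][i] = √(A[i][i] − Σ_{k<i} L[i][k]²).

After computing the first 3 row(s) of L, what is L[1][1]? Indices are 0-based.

Step 1: L[0][0] = √(1) = 1.
  L[1][0] = (3) / L[0][0] = 3.
Step 2: L[1][1] = √(9) = 3.
  L[2][0] = (-3) / L[0][0] = -3.
  L[2][1] = (9) / L[1][1] = 3.
Step 3: L[2][2] = √(16) = 4.

L[1][1] = 3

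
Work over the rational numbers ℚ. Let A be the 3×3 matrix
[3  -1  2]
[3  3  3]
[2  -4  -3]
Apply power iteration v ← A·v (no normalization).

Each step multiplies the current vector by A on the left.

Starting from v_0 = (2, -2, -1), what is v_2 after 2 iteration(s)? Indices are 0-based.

v_2 = (51, 54, -21)

v_0 = (2, -2, -1).
v_1 = A·v_0 = (6, -3, 15).
v_2 = A·v_1 = (51, 54, -21).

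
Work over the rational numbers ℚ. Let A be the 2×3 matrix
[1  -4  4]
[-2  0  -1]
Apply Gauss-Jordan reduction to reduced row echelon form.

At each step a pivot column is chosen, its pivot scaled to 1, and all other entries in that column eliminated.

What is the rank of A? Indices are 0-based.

pivot(0,0)=1: scale R0 → (1, -4, 4)
  clear (1,0): R1 −= (-2)R0 → (0, -8, 7)
pivot(1,1)=-8: scale R1 → (0, 1, -7/8)
  clear (0,1): R0 −= (-4)R1 → (1, 0, 1/2)

rank = 2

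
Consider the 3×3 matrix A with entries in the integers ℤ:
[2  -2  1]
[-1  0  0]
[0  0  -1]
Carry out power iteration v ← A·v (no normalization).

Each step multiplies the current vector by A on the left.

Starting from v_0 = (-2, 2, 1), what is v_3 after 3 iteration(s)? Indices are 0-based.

v_0 = (-2, 2, 1).
v_1 = A·v_0 = (-7, 2, -1).
v_2 = A·v_1 = (-19, 7, 1).
v_3 = A·v_2 = (-51, 19, -1).

v_3 = (-51, 19, -1)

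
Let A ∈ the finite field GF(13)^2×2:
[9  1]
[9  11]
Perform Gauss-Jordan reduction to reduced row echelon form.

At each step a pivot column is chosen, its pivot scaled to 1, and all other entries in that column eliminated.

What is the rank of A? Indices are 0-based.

step 1: normalize row 0 (÷9) = (1, 3)
  row 1: subtract 9×row0 = (0, 10)
step 2: normalize row 1 (÷10) = (0, 1)
  row 0: subtract 3×row1 = (1, 0)

rank = 2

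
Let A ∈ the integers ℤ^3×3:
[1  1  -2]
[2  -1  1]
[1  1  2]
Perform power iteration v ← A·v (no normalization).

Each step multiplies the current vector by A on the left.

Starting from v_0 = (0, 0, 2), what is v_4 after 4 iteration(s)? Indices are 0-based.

v_4 = (-28, -52, -44)

v_0 = (0, 0, 2).
v_1 = A·v_0 = (-4, 2, 4).
v_2 = A·v_1 = (-10, -6, 6).
v_3 = A·v_2 = (-28, -8, -4).
v_4 = A·v_3 = (-28, -52, -44).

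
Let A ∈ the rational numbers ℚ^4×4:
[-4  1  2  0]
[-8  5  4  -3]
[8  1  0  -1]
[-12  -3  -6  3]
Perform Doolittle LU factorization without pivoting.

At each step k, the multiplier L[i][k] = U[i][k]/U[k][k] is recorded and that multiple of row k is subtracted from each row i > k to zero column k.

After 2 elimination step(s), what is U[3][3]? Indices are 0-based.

Step 1: pivot at (0,0) is -4.
  row1 ← row1 − (2)·row0  ⇒  L[1][0]=2, U row1=(0, 3, 0, -3)
  row2 ← row2 − (-2)·row0  ⇒  L[2][0]=-2, U row2=(0, 3, 4, -1)
  row3 ← row3 − (3)·row0  ⇒  L[3][0]=3, U row3=(0, -6, -12, 3)
Step 2: pivot at (1,1) is 3.
  row2 ← row2 − (1)·row1  ⇒  L[2][1]=1, U row2=(0, 0, 4, 2)
  row3 ← row3 − (-2)·row1  ⇒  L[3][1]=-2, U row3=(0, 0, -12, -3)

U[3][3] = -3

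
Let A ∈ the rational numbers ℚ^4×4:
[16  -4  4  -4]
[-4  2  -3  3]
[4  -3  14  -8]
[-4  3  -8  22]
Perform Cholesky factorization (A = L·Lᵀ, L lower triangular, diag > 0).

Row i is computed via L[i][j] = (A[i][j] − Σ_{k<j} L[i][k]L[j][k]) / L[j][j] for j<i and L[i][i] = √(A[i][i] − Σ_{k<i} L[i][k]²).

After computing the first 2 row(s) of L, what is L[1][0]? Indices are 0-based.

Step 1: L[0][0] = √(16) = 4.
  L[1][0] = (-4) / L[0][0] = -1.
Step 2: L[1][1] = √(1) = 1.

L[1][0] = -1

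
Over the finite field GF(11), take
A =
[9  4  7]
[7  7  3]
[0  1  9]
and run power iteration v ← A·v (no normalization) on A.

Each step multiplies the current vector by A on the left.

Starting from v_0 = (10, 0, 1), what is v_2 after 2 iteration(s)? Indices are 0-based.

v_2 = (7, 7, 0)

v_0 = (10, 0, 1).
v_1 = A·v_0 = (9, 7, 9).
v_2 = A·v_1 = (7, 7, 0).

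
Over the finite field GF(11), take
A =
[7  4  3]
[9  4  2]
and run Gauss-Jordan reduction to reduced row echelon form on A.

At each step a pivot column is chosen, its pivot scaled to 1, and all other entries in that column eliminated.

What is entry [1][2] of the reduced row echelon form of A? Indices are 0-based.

pivot(0,0)=7: scale R0 → (1, 10, 2)
  clear (1,0): R1 −= (9)R0 → (0, 2, 6)
pivot(1,1)=2: scale R1 → (0, 1, 3)
  clear (0,1): R0 −= (10)R1 → (1, 0, 5)

M[1][2] = 3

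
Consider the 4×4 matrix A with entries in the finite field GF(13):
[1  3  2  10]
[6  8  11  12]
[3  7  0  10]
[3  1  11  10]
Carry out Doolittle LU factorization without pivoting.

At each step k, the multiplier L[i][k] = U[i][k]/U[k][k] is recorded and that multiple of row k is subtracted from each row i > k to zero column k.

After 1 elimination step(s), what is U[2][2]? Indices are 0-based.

U[2][2] = 7

k=0: U[0][0]=1
  eliminate (1,0): mult=6, new row 1: (0, 3, 12, 4); set L[1][0]=6
  eliminate (2,0): mult=3, new row 2: (0, 11, 7, 6); set L[2][0]=3
  eliminate (3,0): mult=3, new row 3: (0, 5, 5, 6); set L[3][0]=3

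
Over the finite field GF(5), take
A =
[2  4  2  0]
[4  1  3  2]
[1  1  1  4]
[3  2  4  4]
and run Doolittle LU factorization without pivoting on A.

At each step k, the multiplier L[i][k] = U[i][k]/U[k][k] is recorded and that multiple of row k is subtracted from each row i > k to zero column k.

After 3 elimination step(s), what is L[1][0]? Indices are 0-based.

L[1][0] = 2

[col 0] pivot 2
  R1 -= 2*R0 → (0, 3, 4, 2)  (L[1][0] := 2)
  R2 -= 3*R0 → (0, 4, 0, 4)  (L[2][0] := 3)
  R3 -= 4*R0 → (0, 1, 1, 4)  (L[3][0] := 4)
[col 1] pivot 3
  R2 -= 3*R1 → (0, 0, 3, 3)  (L[2][1] := 3)
  R3 -= 2*R1 → (0, 0, 3, 0)  (L[3][1] := 2)
[col 2] pivot 3
  R3 -= 1*R2 → (0, 0, 0, 2)  (L[3][2] := 1)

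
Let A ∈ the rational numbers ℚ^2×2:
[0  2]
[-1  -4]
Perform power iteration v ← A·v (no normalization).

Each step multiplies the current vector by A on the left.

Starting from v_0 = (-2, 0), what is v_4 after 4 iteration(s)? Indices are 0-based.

v_0 = (-2, 0).
v_1 = A·v_0 = (0, 2).
v_2 = A·v_1 = (4, -8).
v_3 = A·v_2 = (-16, 28).
v_4 = A·v_3 = (56, -96).

v_4 = (56, -96)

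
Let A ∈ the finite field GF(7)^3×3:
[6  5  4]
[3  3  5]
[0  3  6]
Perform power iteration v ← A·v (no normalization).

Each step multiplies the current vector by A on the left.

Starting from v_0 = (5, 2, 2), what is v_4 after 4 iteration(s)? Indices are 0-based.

v_4 = (0, 0, 6)

v_0 = (5, 2, 2).
v_1 = A·v_0 = (6, 3, 4).
v_2 = A·v_1 = (4, 5, 5).
v_3 = A·v_2 = (6, 3, 3).
v_4 = A·v_3 = (0, 0, 6).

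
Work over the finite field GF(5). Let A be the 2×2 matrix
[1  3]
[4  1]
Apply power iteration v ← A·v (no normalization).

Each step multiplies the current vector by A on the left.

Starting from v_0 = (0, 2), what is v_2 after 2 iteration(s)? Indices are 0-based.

v_0 = (0, 2).
v_1 = A·v_0 = (1, 2).
v_2 = A·v_1 = (2, 1).

v_2 = (2, 1)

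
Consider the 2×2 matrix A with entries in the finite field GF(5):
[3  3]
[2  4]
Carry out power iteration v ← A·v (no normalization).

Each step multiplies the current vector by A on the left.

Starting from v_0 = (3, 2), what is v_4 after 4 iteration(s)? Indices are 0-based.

v_0 = (3, 2).
v_1 = A·v_0 = (0, 4).
v_2 = A·v_1 = (2, 1).
v_3 = A·v_2 = (4, 3).
v_4 = A·v_3 = (1, 0).

v_4 = (1, 0)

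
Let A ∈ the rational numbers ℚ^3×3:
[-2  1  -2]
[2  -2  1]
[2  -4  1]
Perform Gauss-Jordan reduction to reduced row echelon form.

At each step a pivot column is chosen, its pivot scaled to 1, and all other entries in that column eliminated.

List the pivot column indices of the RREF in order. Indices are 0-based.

[1] R0 /= -2  ⇒  (1, -1/2, 1)
     R1 -= 2·R0  ⇒  (0, -1, -1)
     R2 -= 2·R0  ⇒  (0, -3, -1)
[2] R1 /= -1  ⇒  (0, 1, 1)
     R0 -= -1/2·R1  ⇒  (1, 0, 3/2)
     R2 -= -3·R1  ⇒  (0, 0, 2)
[3] R2 /= 2  ⇒  (0, 0, 1)
     R0 -= 3/2·R2  ⇒  (1, 0, 0)
     R1 -= 1·R2  ⇒  (0, 1, 0)

pivot columns: 0, 1, 2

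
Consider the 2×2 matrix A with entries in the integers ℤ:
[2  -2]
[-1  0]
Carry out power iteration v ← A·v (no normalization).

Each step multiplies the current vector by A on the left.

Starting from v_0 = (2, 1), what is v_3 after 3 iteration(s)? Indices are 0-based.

v_3 = (20, -8)

v_0 = (2, 1).
v_1 = A·v_0 = (2, -2).
v_2 = A·v_1 = (8, -2).
v_3 = A·v_2 = (20, -8).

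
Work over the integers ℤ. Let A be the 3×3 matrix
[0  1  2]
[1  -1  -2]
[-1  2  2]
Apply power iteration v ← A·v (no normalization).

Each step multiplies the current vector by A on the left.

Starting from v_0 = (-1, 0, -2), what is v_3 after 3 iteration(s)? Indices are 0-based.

v_3 = (7, -10, 9)

v_0 = (-1, 0, -2).
v_1 = A·v_0 = (-4, 3, -3).
v_2 = A·v_1 = (-3, -1, 4).
v_3 = A·v_2 = (7, -10, 9).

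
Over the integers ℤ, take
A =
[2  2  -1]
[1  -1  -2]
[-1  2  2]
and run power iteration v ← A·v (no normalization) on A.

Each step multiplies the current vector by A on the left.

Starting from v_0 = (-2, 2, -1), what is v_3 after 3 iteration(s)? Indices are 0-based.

v_0 = (-2, 2, -1).
v_1 = A·v_0 = (1, -2, 4).
v_2 = A·v_1 = (-6, -5, 3).
v_3 = A·v_2 = (-25, -7, 2).

v_3 = (-25, -7, 2)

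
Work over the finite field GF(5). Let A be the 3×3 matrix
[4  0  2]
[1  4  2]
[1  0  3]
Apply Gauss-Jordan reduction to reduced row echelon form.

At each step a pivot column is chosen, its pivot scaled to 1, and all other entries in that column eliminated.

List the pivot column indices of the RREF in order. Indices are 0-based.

step 1: normalize row 0 (÷4) = (1, 0, 3)
  row 1: subtract 1×row0 = (0, 4, 4)
  row 2: subtract 1×row0 = (0, 0, 0)
step 2: normalize row 1 (÷4) = (0, 1, 1)
skip col 2 (zero from row 2)

pivot columns: 0, 1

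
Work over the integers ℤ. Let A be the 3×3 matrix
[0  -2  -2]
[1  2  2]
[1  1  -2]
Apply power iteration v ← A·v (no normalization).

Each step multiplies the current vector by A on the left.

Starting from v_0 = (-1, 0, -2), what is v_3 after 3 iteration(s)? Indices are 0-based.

v_0 = (-1, 0, -2).
v_1 = A·v_0 = (4, -5, 3).
v_2 = A·v_1 = (4, 0, -7).
v_3 = A·v_2 = (14, -10, 18).

v_3 = (14, -10, 18)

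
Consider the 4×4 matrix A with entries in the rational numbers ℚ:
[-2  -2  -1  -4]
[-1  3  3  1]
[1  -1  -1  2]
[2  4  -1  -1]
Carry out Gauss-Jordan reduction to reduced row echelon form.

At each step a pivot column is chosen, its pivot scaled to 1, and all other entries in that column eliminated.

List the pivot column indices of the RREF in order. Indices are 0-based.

[1] R0 /= -2  ⇒  (1, 1, 1/2, 2)
     R1 -= -1·R0  ⇒  (0, 4, 7/2, 3)
     R2 -= 1·R0  ⇒  (0, -2, -3/2, 0)
     R3 -= 2·R0  ⇒  (0, 2, -2, -5)
[2] R1 /= 4  ⇒  (0, 1, 7/8, 3/4)
     R0 -= 1·R1  ⇒  (1, 0, -3/8, 5/4)
     R2 -= -2·R1  ⇒  (0, 0, 1/4, 3/2)
     R3 -= 2·R1  ⇒  (0, 0, -15/4, -13/2)
[3] R2 /= 1/4  ⇒  (0, 0, 1, 6)
     R0 -= -3/8·R2  ⇒  (1, 0, 0, 7/2)
     R1 -= 7/8·R2  ⇒  (0, 1, 0, -9/2)
     R3 -= -15/4·R2  ⇒  (0, 0, 0, 16)
[4] R3 /= 16  ⇒  (0, 0, 0, 1)
     R0 -= 7/2·R3  ⇒  (1, 0, 0, 0)
     R1 -= -9/2·R3  ⇒  (0, 1, 0, 0)
     R2 -= 6·R3  ⇒  (0, 0, 1, 0)

pivot columns: 0, 1, 2, 3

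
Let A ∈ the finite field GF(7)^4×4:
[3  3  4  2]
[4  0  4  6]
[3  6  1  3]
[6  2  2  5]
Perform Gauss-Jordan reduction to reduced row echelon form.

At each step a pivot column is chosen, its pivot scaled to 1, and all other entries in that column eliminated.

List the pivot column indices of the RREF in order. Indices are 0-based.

pivot columns: 0, 1, 2

pivot(0,0)=3: scale R0 → (1, 1, 6, 3)
  clear (1,0): R1 −= (4)R0 → (0, 3, 1, 1)
  clear (2,0): R2 −= (3)R0 → (0, 3, 4, 1)
  clear (3,0): R3 −= (6)R0 → (0, 3, 1, 1)
pivot(1,1)=3: scale R1 → (0, 1, 5, 5)
  clear (0,1): R0 −= (1)R1 → (1, 0, 1, 5)
  clear (2,1): R2 −= (3)R1 → (0, 0, 3, 0)
  clear (3,1): R3 −= (3)R1 → (0, 0, 0, 0)
pivot(2,2)=3: scale R2 → (0, 0, 1, 0)
  clear (0,2): R0 −= (1)R2 → (1, 0, 0, 5)
  clear (1,2): R1 −= (5)R2 → (0, 1, 0, 5)
col 3: no nonzero at/below row 3; advance.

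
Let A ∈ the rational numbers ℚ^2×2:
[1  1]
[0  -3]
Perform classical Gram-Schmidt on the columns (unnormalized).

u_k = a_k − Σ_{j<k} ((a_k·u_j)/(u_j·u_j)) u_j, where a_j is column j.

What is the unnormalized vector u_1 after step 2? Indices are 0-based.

u_1 = (0, -3)

Step 1: u_0 = a_0 = (1, 0).
Step 2: u_1 = a_1 − (1)·u_0 = (0, -3).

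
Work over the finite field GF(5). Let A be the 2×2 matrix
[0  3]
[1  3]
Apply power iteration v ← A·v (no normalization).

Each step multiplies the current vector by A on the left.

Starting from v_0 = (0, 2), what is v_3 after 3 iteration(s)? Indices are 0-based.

v_0 = (0, 2).
v_1 = A·v_0 = (1, 1).
v_2 = A·v_1 = (3, 4).
v_3 = A·v_2 = (2, 0).

v_3 = (2, 0)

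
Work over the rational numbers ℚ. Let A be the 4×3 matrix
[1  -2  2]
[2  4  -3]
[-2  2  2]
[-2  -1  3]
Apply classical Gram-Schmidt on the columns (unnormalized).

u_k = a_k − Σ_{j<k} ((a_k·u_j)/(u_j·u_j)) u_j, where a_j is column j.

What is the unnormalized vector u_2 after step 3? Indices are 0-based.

u_2 = (210/103, 209/309, 316/309, 208/309)

Step 1: u_0 = a_0 = (1, 2, -2, -2).
Step 2: u_1 = a_1 − (4/13)·u_0 = (-30/13, 44/13, 34/13, -5/13).
Step 3: u_2 = a_2 − (-14/13)·u_0 − (-139/309)·u_1 = (210/103, 209/309, 316/309, 208/309).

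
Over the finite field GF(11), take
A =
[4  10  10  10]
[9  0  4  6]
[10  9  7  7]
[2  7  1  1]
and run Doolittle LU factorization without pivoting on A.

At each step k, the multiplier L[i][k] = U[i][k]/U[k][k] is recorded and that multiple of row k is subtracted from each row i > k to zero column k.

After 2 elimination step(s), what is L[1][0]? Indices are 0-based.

L[1][0] = 5

[col 0] pivot 4
  R1 -= 5*R0 → (0, 5, 9, 0)  (L[1][0] := 5)
  R2 -= 8*R0 → (0, 6, 4, 4)  (L[2][0] := 8)
  R3 -= 6*R0 → (0, 2, 7, 7)  (L[3][0] := 6)
[col 1] pivot 5
  R2 -= 10*R1 → (0, 0, 2, 4)  (L[2][1] := 10)
  R3 -= 7*R1 → (0, 0, 10, 7)  (L[3][1] := 7)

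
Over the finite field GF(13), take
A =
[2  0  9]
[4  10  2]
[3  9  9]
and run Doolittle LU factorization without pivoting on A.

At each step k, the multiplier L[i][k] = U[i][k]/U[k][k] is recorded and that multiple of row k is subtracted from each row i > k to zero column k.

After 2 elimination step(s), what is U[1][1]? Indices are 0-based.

U[1][1] = 10

[col 0] pivot 2
  R1 -= 2*R0 → (0, 10, 10)  (L[1][0] := 2)
  R2 -= 8*R0 → (0, 9, 2)  (L[2][0] := 8)
[col 1] pivot 10
  R2 -= 10*R1 → (0, 0, 6)  (L[2][1] := 10)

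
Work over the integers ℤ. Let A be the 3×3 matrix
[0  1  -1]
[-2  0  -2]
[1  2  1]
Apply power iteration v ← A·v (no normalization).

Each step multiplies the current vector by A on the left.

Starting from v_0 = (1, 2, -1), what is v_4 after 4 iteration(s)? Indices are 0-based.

v_0 = (1, 2, -1).
v_1 = A·v_0 = (3, 0, 4).
v_2 = A·v_1 = (-4, -14, 7).
v_3 = A·v_2 = (-21, -6, -25).
v_4 = A·v_3 = (19, 92, -58).

v_4 = (19, 92, -58)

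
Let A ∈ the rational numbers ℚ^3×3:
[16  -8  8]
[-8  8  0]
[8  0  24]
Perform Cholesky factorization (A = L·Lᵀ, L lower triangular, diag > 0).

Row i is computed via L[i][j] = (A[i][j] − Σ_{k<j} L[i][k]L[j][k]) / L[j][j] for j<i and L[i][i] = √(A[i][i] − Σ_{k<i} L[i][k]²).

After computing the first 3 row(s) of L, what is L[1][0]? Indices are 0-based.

L[1][0] = -2

Step 1: L[0][0] = √(16) = 4.
  L[1][0] = (-8) / L[0][0] = -2.
Step 2: L[1][1] = √(4) = 2.
  L[2][0] = (8) / L[0][0] = 2.
  L[2][1] = (4) / L[1][1] = 2.
Step 3: L[2][2] = √(16) = 4.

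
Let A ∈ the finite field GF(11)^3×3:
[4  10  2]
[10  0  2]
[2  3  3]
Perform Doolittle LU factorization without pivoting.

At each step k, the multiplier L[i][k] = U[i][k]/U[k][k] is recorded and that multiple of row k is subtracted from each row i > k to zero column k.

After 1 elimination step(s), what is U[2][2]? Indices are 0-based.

U[2][2] = 2

k=0: U[0][0]=4
  eliminate (1,0): mult=8, new row 1: (0, 8, 8); set L[1][0]=8
  eliminate (2,0): mult=6, new row 2: (0, 9, 2); set L[2][0]=6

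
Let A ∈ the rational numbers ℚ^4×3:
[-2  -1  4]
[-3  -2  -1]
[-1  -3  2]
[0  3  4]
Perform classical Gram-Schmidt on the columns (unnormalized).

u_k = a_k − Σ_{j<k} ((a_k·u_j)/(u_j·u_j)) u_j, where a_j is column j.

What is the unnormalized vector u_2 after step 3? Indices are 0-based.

Step 1: u_0 = a_0 = (-2, -3, -1, 0).
Step 2: u_1 = a_1 − (11/14)·u_0 = (4/7, 5/14, -31/14, 3).
Step 3: u_2 = a_2 − (-1/2)·u_0 − (133/201)·u_1 = (527/201, -550/201, 596/201, 135/67).

u_2 = (527/201, -550/201, 596/201, 135/67)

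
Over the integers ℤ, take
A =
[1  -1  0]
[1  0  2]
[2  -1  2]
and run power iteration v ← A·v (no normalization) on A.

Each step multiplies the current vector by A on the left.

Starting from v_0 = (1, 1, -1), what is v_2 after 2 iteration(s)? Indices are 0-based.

v_2 = (1, -2, -1)

v_0 = (1, 1, -1).
v_1 = A·v_0 = (0, -1, -1).
v_2 = A·v_1 = (1, -2, -1).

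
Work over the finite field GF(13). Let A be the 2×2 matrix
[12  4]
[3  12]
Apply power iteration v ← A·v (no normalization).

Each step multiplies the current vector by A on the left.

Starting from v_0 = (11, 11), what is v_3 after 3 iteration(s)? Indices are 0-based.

v_3 = (6, 10)

v_0 = (11, 11).
v_1 = A·v_0 = (7, 9).
v_2 = A·v_1 = (3, 12).
v_3 = A·v_2 = (6, 10).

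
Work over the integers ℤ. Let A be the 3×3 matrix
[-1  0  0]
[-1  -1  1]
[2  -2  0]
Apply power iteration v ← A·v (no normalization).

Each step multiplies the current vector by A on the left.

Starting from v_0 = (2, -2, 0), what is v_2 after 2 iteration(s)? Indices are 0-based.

v_2 = (2, 10, -4)

v_0 = (2, -2, 0).
v_1 = A·v_0 = (-2, 0, 8).
v_2 = A·v_1 = (2, 10, -4).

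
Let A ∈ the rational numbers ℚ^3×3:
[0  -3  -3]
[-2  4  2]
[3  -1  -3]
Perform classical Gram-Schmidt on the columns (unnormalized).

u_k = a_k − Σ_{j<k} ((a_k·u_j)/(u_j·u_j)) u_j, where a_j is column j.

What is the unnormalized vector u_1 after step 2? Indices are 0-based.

Step 1: u_0 = a_0 = (0, -2, 3).
Step 2: u_1 = a_1 − (-11/13)·u_0 = (-3, 30/13, 20/13).

u_1 = (-3, 30/13, 20/13)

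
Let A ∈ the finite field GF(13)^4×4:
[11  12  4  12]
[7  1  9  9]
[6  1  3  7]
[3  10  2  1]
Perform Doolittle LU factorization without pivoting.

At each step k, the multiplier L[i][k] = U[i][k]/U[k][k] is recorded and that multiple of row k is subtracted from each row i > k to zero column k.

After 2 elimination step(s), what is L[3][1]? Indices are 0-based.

[col 0] pivot 11
  R1 -= 3*R0 → (0, 4, 10, 12)  (L[1][0] := 3)
  R2 -= 10*R0 → (0, 11, 2, 4)  (L[2][0] := 10)
  R3 -= 5*R0 → (0, 2, 8, 6)  (L[3][0] := 5)
[col 1] pivot 4
  R2 -= 6*R1 → (0, 0, 7, 10)  (L[2][1] := 6)
  R3 -= 7*R1 → (0, 0, 3, 0)  (L[3][1] := 7)

L[3][1] = 7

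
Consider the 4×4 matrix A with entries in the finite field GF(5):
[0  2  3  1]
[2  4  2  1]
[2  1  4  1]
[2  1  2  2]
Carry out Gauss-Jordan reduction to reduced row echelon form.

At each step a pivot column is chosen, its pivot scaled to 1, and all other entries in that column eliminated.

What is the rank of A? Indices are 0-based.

pivot(0,0): swap R0↔R1
pivot(0,0)=2: scale R0 → (1, 2, 1, 3)
  clear (2,0): R2 −= (2)R0 → (0, 2, 2, 0)
  clear (3,0): R3 −= (2)R0 → (0, 2, 0, 1)
pivot(1,1)=2: scale R1 → (0, 1, 4, 3)
  clear (0,1): R0 −= (2)R1 → (1, 0, 3, 2)
  clear (2,1): R2 −= (2)R1 → (0, 0, 4, 4)
  clear (3,1): R3 −= (2)R1 → (0, 0, 2, 0)
pivot(2,2)=4: scale R2 → (0, 0, 1, 1)
  clear (0,2): R0 −= (3)R2 → (1, 0, 0, 4)
  clear (1,2): R1 −= (4)R2 → (0, 1, 0, 4)
  clear (3,2): R3 −= (2)R2 → (0, 0, 0, 3)
pivot(3,3)=3: scale R3 → (0, 0, 0, 1)
  clear (0,3): R0 −= (4)R3 → (1, 0, 0, 0)
  clear (1,3): R1 −= (4)R3 → (0, 1, 0, 0)
  clear (2,3): R2 −= (1)R3 → (0, 0, 1, 0)

rank = 4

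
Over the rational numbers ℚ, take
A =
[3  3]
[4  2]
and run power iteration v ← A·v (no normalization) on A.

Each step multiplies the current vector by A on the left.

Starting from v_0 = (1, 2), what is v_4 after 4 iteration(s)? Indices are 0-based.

v_0 = (1, 2).
v_1 = A·v_0 = (9, 8).
v_2 = A·v_1 = (51, 52).
v_3 = A·v_2 = (309, 308).
v_4 = A·v_3 = (1851, 1852).

v_4 = (1851, 1852)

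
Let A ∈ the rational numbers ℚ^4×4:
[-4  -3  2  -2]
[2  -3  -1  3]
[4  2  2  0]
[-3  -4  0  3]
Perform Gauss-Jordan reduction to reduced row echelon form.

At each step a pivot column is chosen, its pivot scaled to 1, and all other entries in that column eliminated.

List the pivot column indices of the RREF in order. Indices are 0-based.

pivot columns: 0, 1, 2, 3

step 1: normalize row 0 (÷-4) = (1, 3/4, -1/2, 1/2)
  row 1: subtract 2×row0 = (0, -9/2, 0, 2)
  row 2: subtract 4×row0 = (0, -1, 4, -2)
  row 3: subtract -3×row0 = (0, -7/4, -3/2, 9/2)
step 2: normalize row 1 (÷-9/2) = (0, 1, 0, -4/9)
  row 0: subtract 3/4×row1 = (1, 0, -1/2, 5/6)
  row 2: subtract -1×row1 = (0, 0, 4, -22/9)
  row 3: subtract -7/4×row1 = (0, 0, -3/2, 67/18)
step 3: normalize row 2 (÷4) = (0, 0, 1, -11/18)
  row 0: subtract -1/2×row2 = (1, 0, 0, 19/36)
  row 3: subtract -3/2×row2 = (0, 0, 0, 101/36)
step 4: normalize row 3 (÷101/36) = (0, 0, 0, 1)
  row 0: subtract 19/36×row3 = (1, 0, 0, 0)
  row 1: subtract -4/9×row3 = (0, 1, 0, 0)
  row 2: subtract -11/18×row3 = (0, 0, 1, 0)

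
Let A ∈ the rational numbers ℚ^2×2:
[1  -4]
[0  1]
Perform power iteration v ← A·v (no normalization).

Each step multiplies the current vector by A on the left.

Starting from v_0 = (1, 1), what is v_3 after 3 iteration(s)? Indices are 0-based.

v_3 = (-11, 1)

v_0 = (1, 1).
v_1 = A·v_0 = (-3, 1).
v_2 = A·v_1 = (-7, 1).
v_3 = A·v_2 = (-11, 1).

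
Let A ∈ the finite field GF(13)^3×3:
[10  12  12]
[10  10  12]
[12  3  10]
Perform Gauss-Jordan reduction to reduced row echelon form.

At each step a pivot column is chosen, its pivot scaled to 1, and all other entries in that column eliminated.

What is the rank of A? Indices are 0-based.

step 1: normalize row 0 (÷10) = (1, 9, 9)
  row 1: subtract 10×row0 = (0, 11, 0)
  row 2: subtract 12×row0 = (0, 12, 6)
step 2: normalize row 1 (÷11) = (0, 1, 0)
  row 0: subtract 9×row1 = (1, 0, 9)
  row 2: subtract 12×row1 = (0, 0, 6)
step 3: normalize row 2 (÷6) = (0, 0, 1)
  row 0: subtract 9×row2 = (1, 0, 0)

rank = 3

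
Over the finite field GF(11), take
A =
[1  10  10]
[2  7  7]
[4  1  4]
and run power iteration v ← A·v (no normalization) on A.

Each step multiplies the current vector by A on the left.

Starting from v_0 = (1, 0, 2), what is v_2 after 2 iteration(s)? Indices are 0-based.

v_0 = (1, 0, 2).
v_1 = A·v_0 = (10, 5, 1).
v_2 = A·v_1 = (4, 7, 5).

v_2 = (4, 7, 5)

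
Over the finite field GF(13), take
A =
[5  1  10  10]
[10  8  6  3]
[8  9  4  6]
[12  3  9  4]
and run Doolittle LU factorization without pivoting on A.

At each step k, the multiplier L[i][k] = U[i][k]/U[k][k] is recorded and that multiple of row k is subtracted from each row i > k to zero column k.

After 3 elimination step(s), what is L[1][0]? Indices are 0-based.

L[1][0] = 2

k=0: U[0][0]=5
  eliminate (1,0): mult=2, new row 1: (0, 6, 12, 9); set L[1][0]=2
  eliminate (2,0): mult=12, new row 2: (0, 10, 1, 3); set L[2][0]=12
  eliminate (3,0): mult=5, new row 3: (0, 11, 11, 6); set L[3][0]=5
k=1: U[1][1]=6
  eliminate (2,1): mult=6, new row 2: (0, 0, 7, 1); set L[2][1]=6
  eliminate (3,1): mult=4, new row 3: (0, 0, 2, 9); set L[3][1]=4
k=2: U[2][2]=7
  eliminate (3,2): mult=4, new row 3: (0, 0, 0, 5); set L[3][2]=4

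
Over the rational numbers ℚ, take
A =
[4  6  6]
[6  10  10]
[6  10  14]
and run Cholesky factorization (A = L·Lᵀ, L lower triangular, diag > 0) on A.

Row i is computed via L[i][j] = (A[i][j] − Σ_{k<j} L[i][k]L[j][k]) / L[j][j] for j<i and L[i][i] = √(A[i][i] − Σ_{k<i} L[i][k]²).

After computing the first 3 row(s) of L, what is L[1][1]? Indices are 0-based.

Step 1: L[0][0] = √(4) = 2.
  L[1][0] = (6) / L[0][0] = 3.
Step 2: L[1][1] = √(1) = 1.
  L[2][0] = (6) / L[0][0] = 3.
  L[2][1] = (1) / L[1][1] = 1.
Step 3: L[2][2] = √(4) = 2.

L[1][1] = 1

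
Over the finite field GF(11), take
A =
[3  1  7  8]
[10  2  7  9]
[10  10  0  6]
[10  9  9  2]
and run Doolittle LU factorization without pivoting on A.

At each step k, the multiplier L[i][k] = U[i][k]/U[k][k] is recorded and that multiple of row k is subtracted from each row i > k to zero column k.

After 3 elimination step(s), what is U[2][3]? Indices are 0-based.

Step 1: pivot at (0,0) is 3.
  row1 ← row1 − (7)·row0  ⇒  L[1][0]=7, U row1=(0, 6, 2, 8)
  row2 ← row2 − (7)·row0  ⇒  L[2][0]=7, U row2=(0, 3, 6, 5)
  row3 ← row3 − (7)·row0  ⇒  L[3][0]=7, U row3=(0, 2, 4, 1)
Step 2: pivot at (1,1) is 6.
  row2 ← row2 − (6)·row1  ⇒  L[2][1]=6, U row2=(0, 0, 5, 1)
  row3 ← row3 − (4)·row1  ⇒  L[3][1]=4, U row3=(0, 0, 7, 2)
Step 3: pivot at (2,2) is 5.
  row3 ← row3 − (8)·row2  ⇒  L[3][2]=8, U row3=(0, 0, 0, 5)

U[2][3] = 1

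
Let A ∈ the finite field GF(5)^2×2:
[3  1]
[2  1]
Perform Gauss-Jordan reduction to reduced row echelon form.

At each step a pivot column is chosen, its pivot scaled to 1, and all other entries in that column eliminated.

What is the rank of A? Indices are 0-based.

rank = 2

step 1: normalize row 0 (÷3) = (1, 2)
  row 1: subtract 2×row0 = (0, 2)
step 2: normalize row 1 (÷2) = (0, 1)
  row 0: subtract 2×row1 = (1, 0)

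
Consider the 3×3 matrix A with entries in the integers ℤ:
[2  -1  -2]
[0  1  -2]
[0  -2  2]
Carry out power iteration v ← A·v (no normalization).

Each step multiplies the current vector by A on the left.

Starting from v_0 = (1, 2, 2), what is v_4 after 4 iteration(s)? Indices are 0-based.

v_0 = (1, 2, 2).
v_1 = A·v_0 = (-4, -2, 0).
v_2 = A·v_1 = (-6, -2, 4).
v_3 = A·v_2 = (-18, -10, 12).
v_4 = A·v_3 = (-50, -34, 44).

v_4 = (-50, -34, 44)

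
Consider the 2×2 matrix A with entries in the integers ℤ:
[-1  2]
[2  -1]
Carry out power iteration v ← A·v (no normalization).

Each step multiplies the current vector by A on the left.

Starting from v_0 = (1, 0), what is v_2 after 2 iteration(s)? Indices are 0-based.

v_0 = (1, 0).
v_1 = A·v_0 = (-1, 2).
v_2 = A·v_1 = (5, -4).

v_2 = (5, -4)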